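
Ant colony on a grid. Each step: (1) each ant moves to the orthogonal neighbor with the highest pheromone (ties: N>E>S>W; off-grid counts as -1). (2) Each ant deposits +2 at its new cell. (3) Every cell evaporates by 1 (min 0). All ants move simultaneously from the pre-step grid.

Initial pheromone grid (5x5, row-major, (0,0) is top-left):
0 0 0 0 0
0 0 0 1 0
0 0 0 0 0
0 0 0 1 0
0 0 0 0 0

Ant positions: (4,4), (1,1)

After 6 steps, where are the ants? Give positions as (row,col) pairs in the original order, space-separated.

Step 1: ant0:(4,4)->N->(3,4) | ant1:(1,1)->N->(0,1)
  grid max=1 at (0,1)
Step 2: ant0:(3,4)->N->(2,4) | ant1:(0,1)->E->(0,2)
  grid max=1 at (0,2)
Step 3: ant0:(2,4)->N->(1,4) | ant1:(0,2)->E->(0,3)
  grid max=1 at (0,3)
Step 4: ant0:(1,4)->N->(0,4) | ant1:(0,3)->E->(0,4)
  grid max=3 at (0,4)
Step 5: ant0:(0,4)->S->(1,4) | ant1:(0,4)->S->(1,4)
  grid max=3 at (1,4)
Step 6: ant0:(1,4)->N->(0,4) | ant1:(1,4)->N->(0,4)
  grid max=5 at (0,4)

(0,4) (0,4)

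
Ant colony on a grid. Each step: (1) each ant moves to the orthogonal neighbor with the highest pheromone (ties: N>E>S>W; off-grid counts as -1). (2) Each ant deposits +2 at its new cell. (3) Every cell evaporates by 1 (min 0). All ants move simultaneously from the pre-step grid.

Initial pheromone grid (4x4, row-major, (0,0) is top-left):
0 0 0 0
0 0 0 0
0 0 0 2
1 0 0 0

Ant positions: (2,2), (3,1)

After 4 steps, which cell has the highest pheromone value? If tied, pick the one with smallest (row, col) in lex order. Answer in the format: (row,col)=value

Answer: (2,3)=2

Derivation:
Step 1: ant0:(2,2)->E->(2,3) | ant1:(3,1)->W->(3,0)
  grid max=3 at (2,3)
Step 2: ant0:(2,3)->N->(1,3) | ant1:(3,0)->N->(2,0)
  grid max=2 at (2,3)
Step 3: ant0:(1,3)->S->(2,3) | ant1:(2,0)->S->(3,0)
  grid max=3 at (2,3)
Step 4: ant0:(2,3)->N->(1,3) | ant1:(3,0)->N->(2,0)
  grid max=2 at (2,3)
Final grid:
  0 0 0 0
  0 0 0 1
  1 0 0 2
  1 0 0 0
Max pheromone 2 at (2,3)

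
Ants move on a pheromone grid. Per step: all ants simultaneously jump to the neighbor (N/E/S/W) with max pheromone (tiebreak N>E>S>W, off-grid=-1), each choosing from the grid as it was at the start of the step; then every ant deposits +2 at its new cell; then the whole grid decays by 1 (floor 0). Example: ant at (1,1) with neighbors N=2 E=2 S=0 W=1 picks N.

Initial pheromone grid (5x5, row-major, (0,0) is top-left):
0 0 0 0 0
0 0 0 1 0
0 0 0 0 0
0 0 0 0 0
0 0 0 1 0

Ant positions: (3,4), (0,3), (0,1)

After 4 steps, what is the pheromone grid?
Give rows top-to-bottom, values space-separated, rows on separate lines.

After step 1: ants at (2,4),(1,3),(0,2)
  0 0 1 0 0
  0 0 0 2 0
  0 0 0 0 1
  0 0 0 0 0
  0 0 0 0 0
After step 2: ants at (1,4),(0,3),(0,3)
  0 0 0 3 0
  0 0 0 1 1
  0 0 0 0 0
  0 0 0 0 0
  0 0 0 0 0
After step 3: ants at (1,3),(1,3),(1,3)
  0 0 0 2 0
  0 0 0 6 0
  0 0 0 0 0
  0 0 0 0 0
  0 0 0 0 0
After step 4: ants at (0,3),(0,3),(0,3)
  0 0 0 7 0
  0 0 0 5 0
  0 0 0 0 0
  0 0 0 0 0
  0 0 0 0 0

0 0 0 7 0
0 0 0 5 0
0 0 0 0 0
0 0 0 0 0
0 0 0 0 0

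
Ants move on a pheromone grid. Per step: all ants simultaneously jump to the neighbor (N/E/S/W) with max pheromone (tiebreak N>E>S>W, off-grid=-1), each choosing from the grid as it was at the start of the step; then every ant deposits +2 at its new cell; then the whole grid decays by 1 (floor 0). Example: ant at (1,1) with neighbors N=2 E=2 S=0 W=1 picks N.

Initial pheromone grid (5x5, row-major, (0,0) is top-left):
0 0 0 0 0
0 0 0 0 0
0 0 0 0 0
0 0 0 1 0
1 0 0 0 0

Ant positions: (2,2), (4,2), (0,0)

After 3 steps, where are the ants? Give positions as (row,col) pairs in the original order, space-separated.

Step 1: ant0:(2,2)->N->(1,2) | ant1:(4,2)->N->(3,2) | ant2:(0,0)->E->(0,1)
  grid max=1 at (0,1)
Step 2: ant0:(1,2)->N->(0,2) | ant1:(3,2)->N->(2,2) | ant2:(0,1)->E->(0,2)
  grid max=3 at (0,2)
Step 3: ant0:(0,2)->E->(0,3) | ant1:(2,2)->N->(1,2) | ant2:(0,2)->E->(0,3)
  grid max=3 at (0,3)

(0,3) (1,2) (0,3)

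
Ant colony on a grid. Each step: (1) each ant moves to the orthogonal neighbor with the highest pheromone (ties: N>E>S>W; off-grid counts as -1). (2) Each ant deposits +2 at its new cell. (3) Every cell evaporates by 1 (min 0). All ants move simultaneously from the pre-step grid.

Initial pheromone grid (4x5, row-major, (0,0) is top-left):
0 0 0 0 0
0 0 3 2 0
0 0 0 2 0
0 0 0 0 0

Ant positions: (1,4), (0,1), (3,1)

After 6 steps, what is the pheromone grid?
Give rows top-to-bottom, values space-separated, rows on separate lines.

After step 1: ants at (1,3),(0,2),(2,1)
  0 0 1 0 0
  0 0 2 3 0
  0 1 0 1 0
  0 0 0 0 0
After step 2: ants at (1,2),(1,2),(1,1)
  0 0 0 0 0
  0 1 5 2 0
  0 0 0 0 0
  0 0 0 0 0
After step 3: ants at (1,3),(1,3),(1,2)
  0 0 0 0 0
  0 0 6 5 0
  0 0 0 0 0
  0 0 0 0 0
After step 4: ants at (1,2),(1,2),(1,3)
  0 0 0 0 0
  0 0 9 6 0
  0 0 0 0 0
  0 0 0 0 0
After step 5: ants at (1,3),(1,3),(1,2)
  0 0 0 0 0
  0 0 10 9 0
  0 0 0 0 0
  0 0 0 0 0
After step 6: ants at (1,2),(1,2),(1,3)
  0 0 0 0 0
  0 0 13 10 0
  0 0 0 0 0
  0 0 0 0 0

0 0 0 0 0
0 0 13 10 0
0 0 0 0 0
0 0 0 0 0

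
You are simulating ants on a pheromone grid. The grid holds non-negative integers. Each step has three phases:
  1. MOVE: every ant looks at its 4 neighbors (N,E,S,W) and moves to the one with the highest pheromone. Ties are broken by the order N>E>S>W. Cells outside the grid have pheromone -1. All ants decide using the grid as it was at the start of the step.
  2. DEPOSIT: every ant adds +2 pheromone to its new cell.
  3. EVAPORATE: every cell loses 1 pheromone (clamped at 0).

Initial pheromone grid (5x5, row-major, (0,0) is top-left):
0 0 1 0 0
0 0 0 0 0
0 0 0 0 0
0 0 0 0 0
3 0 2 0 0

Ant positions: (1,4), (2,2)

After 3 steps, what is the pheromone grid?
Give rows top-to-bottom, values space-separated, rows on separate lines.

After step 1: ants at (0,4),(1,2)
  0 0 0 0 1
  0 0 1 0 0
  0 0 0 0 0
  0 0 0 0 0
  2 0 1 0 0
After step 2: ants at (1,4),(0,2)
  0 0 1 0 0
  0 0 0 0 1
  0 0 0 0 0
  0 0 0 0 0
  1 0 0 0 0
After step 3: ants at (0,4),(0,3)
  0 0 0 1 1
  0 0 0 0 0
  0 0 0 0 0
  0 0 0 0 0
  0 0 0 0 0

0 0 0 1 1
0 0 0 0 0
0 0 0 0 0
0 0 0 0 0
0 0 0 0 0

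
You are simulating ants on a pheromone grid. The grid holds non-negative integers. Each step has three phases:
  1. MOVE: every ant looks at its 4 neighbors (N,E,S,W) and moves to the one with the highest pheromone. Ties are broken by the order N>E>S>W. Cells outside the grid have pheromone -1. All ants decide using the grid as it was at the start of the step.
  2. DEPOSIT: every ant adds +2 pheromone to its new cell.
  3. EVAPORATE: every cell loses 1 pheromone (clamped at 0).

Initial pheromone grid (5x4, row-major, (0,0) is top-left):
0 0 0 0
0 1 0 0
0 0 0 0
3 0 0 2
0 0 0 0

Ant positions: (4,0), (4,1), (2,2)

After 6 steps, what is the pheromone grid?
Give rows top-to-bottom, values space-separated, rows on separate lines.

After step 1: ants at (3,0),(3,1),(1,2)
  0 0 0 0
  0 0 1 0
  0 0 0 0
  4 1 0 1
  0 0 0 0
After step 2: ants at (3,1),(3,0),(0,2)
  0 0 1 0
  0 0 0 0
  0 0 0 0
  5 2 0 0
  0 0 0 0
After step 3: ants at (3,0),(3,1),(0,3)
  0 0 0 1
  0 0 0 0
  0 0 0 0
  6 3 0 0
  0 0 0 0
After step 4: ants at (3,1),(3,0),(1,3)
  0 0 0 0
  0 0 0 1
  0 0 0 0
  7 4 0 0
  0 0 0 0
After step 5: ants at (3,0),(3,1),(0,3)
  0 0 0 1
  0 0 0 0
  0 0 0 0
  8 5 0 0
  0 0 0 0
After step 6: ants at (3,1),(3,0),(1,3)
  0 0 0 0
  0 0 0 1
  0 0 0 0
  9 6 0 0
  0 0 0 0

0 0 0 0
0 0 0 1
0 0 0 0
9 6 0 0
0 0 0 0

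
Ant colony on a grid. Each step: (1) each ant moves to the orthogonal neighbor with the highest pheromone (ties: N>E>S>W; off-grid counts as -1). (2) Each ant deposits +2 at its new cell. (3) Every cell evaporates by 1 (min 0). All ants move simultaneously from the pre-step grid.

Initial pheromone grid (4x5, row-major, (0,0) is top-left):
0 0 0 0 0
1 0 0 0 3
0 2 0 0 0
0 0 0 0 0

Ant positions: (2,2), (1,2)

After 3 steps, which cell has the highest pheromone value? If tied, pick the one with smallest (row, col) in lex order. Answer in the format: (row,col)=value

Step 1: ant0:(2,2)->W->(2,1) | ant1:(1,2)->N->(0,2)
  grid max=3 at (2,1)
Step 2: ant0:(2,1)->N->(1,1) | ant1:(0,2)->E->(0,3)
  grid max=2 at (2,1)
Step 3: ant0:(1,1)->S->(2,1) | ant1:(0,3)->E->(0,4)
  grid max=3 at (2,1)
Final grid:
  0 0 0 0 1
  0 0 0 0 0
  0 3 0 0 0
  0 0 0 0 0
Max pheromone 3 at (2,1)

Answer: (2,1)=3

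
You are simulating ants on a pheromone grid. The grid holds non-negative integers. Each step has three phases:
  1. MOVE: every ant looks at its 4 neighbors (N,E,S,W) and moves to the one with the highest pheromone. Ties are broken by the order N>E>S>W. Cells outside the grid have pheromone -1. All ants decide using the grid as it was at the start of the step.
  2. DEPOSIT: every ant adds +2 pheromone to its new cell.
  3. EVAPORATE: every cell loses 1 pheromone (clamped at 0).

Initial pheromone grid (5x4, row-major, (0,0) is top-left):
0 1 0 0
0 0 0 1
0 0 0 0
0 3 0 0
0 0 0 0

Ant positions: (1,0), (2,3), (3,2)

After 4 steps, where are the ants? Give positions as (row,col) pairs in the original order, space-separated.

Step 1: ant0:(1,0)->N->(0,0) | ant1:(2,3)->N->(1,3) | ant2:(3,2)->W->(3,1)
  grid max=4 at (3,1)
Step 2: ant0:(0,0)->E->(0,1) | ant1:(1,3)->N->(0,3) | ant2:(3,1)->N->(2,1)
  grid max=3 at (3,1)
Step 3: ant0:(0,1)->E->(0,2) | ant1:(0,3)->S->(1,3) | ant2:(2,1)->S->(3,1)
  grid max=4 at (3,1)
Step 4: ant0:(0,2)->E->(0,3) | ant1:(1,3)->N->(0,3) | ant2:(3,1)->N->(2,1)
  grid max=3 at (0,3)

(0,3) (0,3) (2,1)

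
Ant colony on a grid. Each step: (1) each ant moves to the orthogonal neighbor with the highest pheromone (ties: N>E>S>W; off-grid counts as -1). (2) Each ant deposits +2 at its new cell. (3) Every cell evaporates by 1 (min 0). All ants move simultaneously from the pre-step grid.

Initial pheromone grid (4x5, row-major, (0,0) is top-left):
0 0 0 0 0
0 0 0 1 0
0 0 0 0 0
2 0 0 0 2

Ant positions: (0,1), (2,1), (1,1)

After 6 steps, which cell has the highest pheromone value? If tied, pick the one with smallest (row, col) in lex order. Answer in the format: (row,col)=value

Step 1: ant0:(0,1)->E->(0,2) | ant1:(2,1)->N->(1,1) | ant2:(1,1)->N->(0,1)
  grid max=1 at (0,1)
Step 2: ant0:(0,2)->W->(0,1) | ant1:(1,1)->N->(0,1) | ant2:(0,1)->E->(0,2)
  grid max=4 at (0,1)
Step 3: ant0:(0,1)->E->(0,2) | ant1:(0,1)->E->(0,2) | ant2:(0,2)->W->(0,1)
  grid max=5 at (0,1)
Step 4: ant0:(0,2)->W->(0,1) | ant1:(0,2)->W->(0,1) | ant2:(0,1)->E->(0,2)
  grid max=8 at (0,1)
Step 5: ant0:(0,1)->E->(0,2) | ant1:(0,1)->E->(0,2) | ant2:(0,2)->W->(0,1)
  grid max=9 at (0,1)
Step 6: ant0:(0,2)->W->(0,1) | ant1:(0,2)->W->(0,1) | ant2:(0,1)->E->(0,2)
  grid max=12 at (0,1)
Final grid:
  0 12 10 0 0
  0 0 0 0 0
  0 0 0 0 0
  0 0 0 0 0
Max pheromone 12 at (0,1)

Answer: (0,1)=12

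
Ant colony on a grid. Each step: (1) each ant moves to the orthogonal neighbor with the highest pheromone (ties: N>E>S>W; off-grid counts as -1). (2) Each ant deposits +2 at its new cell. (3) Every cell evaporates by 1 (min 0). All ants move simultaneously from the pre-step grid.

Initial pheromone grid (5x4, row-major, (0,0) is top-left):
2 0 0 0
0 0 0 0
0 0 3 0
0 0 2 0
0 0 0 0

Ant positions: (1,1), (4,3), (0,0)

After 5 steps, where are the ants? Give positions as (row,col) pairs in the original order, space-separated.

Step 1: ant0:(1,1)->N->(0,1) | ant1:(4,3)->N->(3,3) | ant2:(0,0)->E->(0,1)
  grid max=3 at (0,1)
Step 2: ant0:(0,1)->W->(0,0) | ant1:(3,3)->W->(3,2) | ant2:(0,1)->W->(0,0)
  grid max=4 at (0,0)
Step 3: ant0:(0,0)->E->(0,1) | ant1:(3,2)->N->(2,2) | ant2:(0,0)->E->(0,1)
  grid max=5 at (0,1)
Step 4: ant0:(0,1)->W->(0,0) | ant1:(2,2)->S->(3,2) | ant2:(0,1)->W->(0,0)
  grid max=6 at (0,0)
Step 5: ant0:(0,0)->E->(0,1) | ant1:(3,2)->N->(2,2) | ant2:(0,0)->E->(0,1)
  grid max=7 at (0,1)

(0,1) (2,2) (0,1)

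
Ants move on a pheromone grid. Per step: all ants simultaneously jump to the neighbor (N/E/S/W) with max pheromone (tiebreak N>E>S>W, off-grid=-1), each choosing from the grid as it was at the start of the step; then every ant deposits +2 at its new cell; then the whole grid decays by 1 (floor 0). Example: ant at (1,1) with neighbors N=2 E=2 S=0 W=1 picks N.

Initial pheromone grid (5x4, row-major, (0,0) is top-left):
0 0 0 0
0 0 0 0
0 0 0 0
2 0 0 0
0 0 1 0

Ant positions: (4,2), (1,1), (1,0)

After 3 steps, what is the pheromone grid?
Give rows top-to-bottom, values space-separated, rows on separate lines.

After step 1: ants at (3,2),(0,1),(0,0)
  1 1 0 0
  0 0 0 0
  0 0 0 0
  1 0 1 0
  0 0 0 0
After step 2: ants at (2,2),(0,0),(0,1)
  2 2 0 0
  0 0 0 0
  0 0 1 0
  0 0 0 0
  0 0 0 0
After step 3: ants at (1,2),(0,1),(0,0)
  3 3 0 0
  0 0 1 0
  0 0 0 0
  0 0 0 0
  0 0 0 0

3 3 0 0
0 0 1 0
0 0 0 0
0 0 0 0
0 0 0 0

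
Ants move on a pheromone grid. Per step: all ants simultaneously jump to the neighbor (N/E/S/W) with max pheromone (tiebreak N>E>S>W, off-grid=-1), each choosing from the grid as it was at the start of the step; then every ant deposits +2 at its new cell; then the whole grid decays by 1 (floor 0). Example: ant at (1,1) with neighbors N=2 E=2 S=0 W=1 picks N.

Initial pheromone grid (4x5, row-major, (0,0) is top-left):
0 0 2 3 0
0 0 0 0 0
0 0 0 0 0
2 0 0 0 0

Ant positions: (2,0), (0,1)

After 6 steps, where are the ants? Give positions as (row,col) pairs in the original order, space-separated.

Step 1: ant0:(2,0)->S->(3,0) | ant1:(0,1)->E->(0,2)
  grid max=3 at (0,2)
Step 2: ant0:(3,0)->N->(2,0) | ant1:(0,2)->E->(0,3)
  grid max=3 at (0,3)
Step 3: ant0:(2,0)->S->(3,0) | ant1:(0,3)->W->(0,2)
  grid max=3 at (0,2)
Step 4: ant0:(3,0)->N->(2,0) | ant1:(0,2)->E->(0,3)
  grid max=3 at (0,3)
Step 5: ant0:(2,0)->S->(3,0) | ant1:(0,3)->W->(0,2)
  grid max=3 at (0,2)
Step 6: ant0:(3,0)->N->(2,0) | ant1:(0,2)->E->(0,3)
  grid max=3 at (0,3)

(2,0) (0,3)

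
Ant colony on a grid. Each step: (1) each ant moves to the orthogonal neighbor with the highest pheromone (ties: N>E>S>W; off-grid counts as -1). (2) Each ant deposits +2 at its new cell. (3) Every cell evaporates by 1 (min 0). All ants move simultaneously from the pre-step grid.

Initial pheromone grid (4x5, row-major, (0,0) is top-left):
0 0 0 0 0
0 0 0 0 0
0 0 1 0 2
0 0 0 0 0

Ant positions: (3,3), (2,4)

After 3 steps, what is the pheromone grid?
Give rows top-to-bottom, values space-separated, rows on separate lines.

After step 1: ants at (2,3),(1,4)
  0 0 0 0 0
  0 0 0 0 1
  0 0 0 1 1
  0 0 0 0 0
After step 2: ants at (2,4),(2,4)
  0 0 0 0 0
  0 0 0 0 0
  0 0 0 0 4
  0 0 0 0 0
After step 3: ants at (1,4),(1,4)
  0 0 0 0 0
  0 0 0 0 3
  0 0 0 0 3
  0 0 0 0 0

0 0 0 0 0
0 0 0 0 3
0 0 0 0 3
0 0 0 0 0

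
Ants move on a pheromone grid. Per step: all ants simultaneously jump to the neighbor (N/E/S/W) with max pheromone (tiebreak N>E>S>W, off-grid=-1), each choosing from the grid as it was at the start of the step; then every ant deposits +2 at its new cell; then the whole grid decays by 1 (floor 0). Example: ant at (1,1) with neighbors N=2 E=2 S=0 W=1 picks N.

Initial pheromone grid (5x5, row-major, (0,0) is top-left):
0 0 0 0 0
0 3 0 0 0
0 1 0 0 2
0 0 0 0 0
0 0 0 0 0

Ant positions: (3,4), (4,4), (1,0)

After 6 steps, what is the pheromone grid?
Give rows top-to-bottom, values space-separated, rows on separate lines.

After step 1: ants at (2,4),(3,4),(1,1)
  0 0 0 0 0
  0 4 0 0 0
  0 0 0 0 3
  0 0 0 0 1
  0 0 0 0 0
After step 2: ants at (3,4),(2,4),(0,1)
  0 1 0 0 0
  0 3 0 0 0
  0 0 0 0 4
  0 0 0 0 2
  0 0 0 0 0
After step 3: ants at (2,4),(3,4),(1,1)
  0 0 0 0 0
  0 4 0 0 0
  0 0 0 0 5
  0 0 0 0 3
  0 0 0 0 0
After step 4: ants at (3,4),(2,4),(0,1)
  0 1 0 0 0
  0 3 0 0 0
  0 0 0 0 6
  0 0 0 0 4
  0 0 0 0 0
After step 5: ants at (2,4),(3,4),(1,1)
  0 0 0 0 0
  0 4 0 0 0
  0 0 0 0 7
  0 0 0 0 5
  0 0 0 0 0
After step 6: ants at (3,4),(2,4),(0,1)
  0 1 0 0 0
  0 3 0 0 0
  0 0 0 0 8
  0 0 0 0 6
  0 0 0 0 0

0 1 0 0 0
0 3 0 0 0
0 0 0 0 8
0 0 0 0 6
0 0 0 0 0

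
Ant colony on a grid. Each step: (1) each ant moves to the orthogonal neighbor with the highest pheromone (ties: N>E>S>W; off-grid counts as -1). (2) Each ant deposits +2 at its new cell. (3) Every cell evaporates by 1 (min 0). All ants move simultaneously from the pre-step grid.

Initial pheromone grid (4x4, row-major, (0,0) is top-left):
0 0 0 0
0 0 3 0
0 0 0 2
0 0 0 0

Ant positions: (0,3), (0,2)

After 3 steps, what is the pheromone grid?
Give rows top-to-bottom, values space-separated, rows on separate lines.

After step 1: ants at (1,3),(1,2)
  0 0 0 0
  0 0 4 1
  0 0 0 1
  0 0 0 0
After step 2: ants at (1,2),(1,3)
  0 0 0 0
  0 0 5 2
  0 0 0 0
  0 0 0 0
After step 3: ants at (1,3),(1,2)
  0 0 0 0
  0 0 6 3
  0 0 0 0
  0 0 0 0

0 0 0 0
0 0 6 3
0 0 0 0
0 0 0 0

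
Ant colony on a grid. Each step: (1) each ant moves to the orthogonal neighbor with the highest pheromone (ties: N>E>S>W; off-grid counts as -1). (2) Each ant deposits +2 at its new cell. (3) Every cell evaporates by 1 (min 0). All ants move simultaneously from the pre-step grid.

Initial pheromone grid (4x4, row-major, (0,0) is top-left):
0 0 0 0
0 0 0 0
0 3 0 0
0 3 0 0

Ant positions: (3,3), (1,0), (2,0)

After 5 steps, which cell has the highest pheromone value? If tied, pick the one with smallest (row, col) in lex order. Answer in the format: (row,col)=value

Step 1: ant0:(3,3)->N->(2,3) | ant1:(1,0)->N->(0,0) | ant2:(2,0)->E->(2,1)
  grid max=4 at (2,1)
Step 2: ant0:(2,3)->N->(1,3) | ant1:(0,0)->E->(0,1) | ant2:(2,1)->S->(3,1)
  grid max=3 at (2,1)
Step 3: ant0:(1,3)->N->(0,3) | ant1:(0,1)->E->(0,2) | ant2:(3,1)->N->(2,1)
  grid max=4 at (2,1)
Step 4: ant0:(0,3)->W->(0,2) | ant1:(0,2)->E->(0,3) | ant2:(2,1)->S->(3,1)
  grid max=3 at (2,1)
Step 5: ant0:(0,2)->E->(0,3) | ant1:(0,3)->W->(0,2) | ant2:(3,1)->N->(2,1)
  grid max=4 at (2,1)
Final grid:
  0 0 3 3
  0 0 0 0
  0 4 0 0
  0 2 0 0
Max pheromone 4 at (2,1)

Answer: (2,1)=4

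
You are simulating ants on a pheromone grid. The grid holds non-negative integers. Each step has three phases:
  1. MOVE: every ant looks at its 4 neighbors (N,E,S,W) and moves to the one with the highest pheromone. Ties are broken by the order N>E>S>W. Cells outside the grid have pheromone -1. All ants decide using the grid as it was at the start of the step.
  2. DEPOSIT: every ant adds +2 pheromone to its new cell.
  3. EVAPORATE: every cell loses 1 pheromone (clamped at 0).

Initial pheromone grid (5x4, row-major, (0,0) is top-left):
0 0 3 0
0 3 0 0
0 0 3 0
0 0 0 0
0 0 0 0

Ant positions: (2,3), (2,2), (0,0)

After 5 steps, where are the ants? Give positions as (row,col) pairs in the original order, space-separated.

Step 1: ant0:(2,3)->W->(2,2) | ant1:(2,2)->N->(1,2) | ant2:(0,0)->E->(0,1)
  grid max=4 at (2,2)
Step 2: ant0:(2,2)->N->(1,2) | ant1:(1,2)->S->(2,2) | ant2:(0,1)->E->(0,2)
  grid max=5 at (2,2)
Step 3: ant0:(1,2)->S->(2,2) | ant1:(2,2)->N->(1,2) | ant2:(0,2)->S->(1,2)
  grid max=6 at (2,2)
Step 4: ant0:(2,2)->N->(1,2) | ant1:(1,2)->S->(2,2) | ant2:(1,2)->S->(2,2)
  grid max=9 at (2,2)
Step 5: ant0:(1,2)->S->(2,2) | ant1:(2,2)->N->(1,2) | ant2:(2,2)->N->(1,2)
  grid max=10 at (2,2)

(2,2) (1,2) (1,2)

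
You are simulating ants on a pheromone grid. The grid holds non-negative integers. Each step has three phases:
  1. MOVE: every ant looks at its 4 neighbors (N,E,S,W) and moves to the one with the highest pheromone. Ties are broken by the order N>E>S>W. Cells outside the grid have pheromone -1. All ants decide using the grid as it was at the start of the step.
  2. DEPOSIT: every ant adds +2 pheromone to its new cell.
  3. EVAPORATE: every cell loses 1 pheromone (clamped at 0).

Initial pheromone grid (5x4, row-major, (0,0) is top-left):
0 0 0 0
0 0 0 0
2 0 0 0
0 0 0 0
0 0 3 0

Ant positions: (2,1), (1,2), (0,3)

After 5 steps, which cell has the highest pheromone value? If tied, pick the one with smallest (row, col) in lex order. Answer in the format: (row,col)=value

Step 1: ant0:(2,1)->W->(2,0) | ant1:(1,2)->N->(0,2) | ant2:(0,3)->S->(1,3)
  grid max=3 at (2,0)
Step 2: ant0:(2,0)->N->(1,0) | ant1:(0,2)->E->(0,3) | ant2:(1,3)->N->(0,3)
  grid max=3 at (0,3)
Step 3: ant0:(1,0)->S->(2,0) | ant1:(0,3)->S->(1,3) | ant2:(0,3)->S->(1,3)
  grid max=3 at (1,3)
Step 4: ant0:(2,0)->N->(1,0) | ant1:(1,3)->N->(0,3) | ant2:(1,3)->N->(0,3)
  grid max=5 at (0,3)
Step 5: ant0:(1,0)->S->(2,0) | ant1:(0,3)->S->(1,3) | ant2:(0,3)->S->(1,3)
  grid max=5 at (1,3)
Final grid:
  0 0 0 4
  0 0 0 5
  3 0 0 0
  0 0 0 0
  0 0 0 0
Max pheromone 5 at (1,3)

Answer: (1,3)=5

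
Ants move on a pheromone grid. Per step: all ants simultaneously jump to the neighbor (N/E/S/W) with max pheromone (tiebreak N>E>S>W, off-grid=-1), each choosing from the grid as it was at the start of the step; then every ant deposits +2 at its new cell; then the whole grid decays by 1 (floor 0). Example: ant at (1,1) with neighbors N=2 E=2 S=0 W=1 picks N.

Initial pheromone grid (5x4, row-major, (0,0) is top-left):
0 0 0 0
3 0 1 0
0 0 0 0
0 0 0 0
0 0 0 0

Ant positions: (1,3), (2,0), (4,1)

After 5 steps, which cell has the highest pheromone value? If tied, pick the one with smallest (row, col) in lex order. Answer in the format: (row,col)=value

Answer: (1,0)=8

Derivation:
Step 1: ant0:(1,3)->W->(1,2) | ant1:(2,0)->N->(1,0) | ant2:(4,1)->N->(3,1)
  grid max=4 at (1,0)
Step 2: ant0:(1,2)->N->(0,2) | ant1:(1,0)->N->(0,0) | ant2:(3,1)->N->(2,1)
  grid max=3 at (1,0)
Step 3: ant0:(0,2)->S->(1,2) | ant1:(0,0)->S->(1,0) | ant2:(2,1)->N->(1,1)
  grid max=4 at (1,0)
Step 4: ant0:(1,2)->W->(1,1) | ant1:(1,0)->E->(1,1) | ant2:(1,1)->W->(1,0)
  grid max=5 at (1,0)
Step 5: ant0:(1,1)->W->(1,0) | ant1:(1,1)->W->(1,0) | ant2:(1,0)->E->(1,1)
  grid max=8 at (1,0)
Final grid:
  0 0 0 0
  8 5 0 0
  0 0 0 0
  0 0 0 0
  0 0 0 0
Max pheromone 8 at (1,0)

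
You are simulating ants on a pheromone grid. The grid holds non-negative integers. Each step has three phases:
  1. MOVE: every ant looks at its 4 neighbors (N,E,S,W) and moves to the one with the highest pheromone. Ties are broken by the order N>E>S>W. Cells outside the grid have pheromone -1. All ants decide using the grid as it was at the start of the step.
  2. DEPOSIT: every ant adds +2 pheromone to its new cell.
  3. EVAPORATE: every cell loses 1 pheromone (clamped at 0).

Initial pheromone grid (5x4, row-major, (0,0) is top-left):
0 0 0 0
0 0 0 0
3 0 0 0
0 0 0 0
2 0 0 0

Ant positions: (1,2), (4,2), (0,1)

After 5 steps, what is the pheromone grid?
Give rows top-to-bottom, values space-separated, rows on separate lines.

After step 1: ants at (0,2),(3,2),(0,2)
  0 0 3 0
  0 0 0 0
  2 0 0 0
  0 0 1 0
  1 0 0 0
After step 2: ants at (0,3),(2,2),(0,3)
  0 0 2 3
  0 0 0 0
  1 0 1 0
  0 0 0 0
  0 0 0 0
After step 3: ants at (0,2),(1,2),(0,2)
  0 0 5 2
  0 0 1 0
  0 0 0 0
  0 0 0 0
  0 0 0 0
After step 4: ants at (0,3),(0,2),(0,3)
  0 0 6 5
  0 0 0 0
  0 0 0 0
  0 0 0 0
  0 0 0 0
After step 5: ants at (0,2),(0,3),(0,2)
  0 0 9 6
  0 0 0 0
  0 0 0 0
  0 0 0 0
  0 0 0 0

0 0 9 6
0 0 0 0
0 0 0 0
0 0 0 0
0 0 0 0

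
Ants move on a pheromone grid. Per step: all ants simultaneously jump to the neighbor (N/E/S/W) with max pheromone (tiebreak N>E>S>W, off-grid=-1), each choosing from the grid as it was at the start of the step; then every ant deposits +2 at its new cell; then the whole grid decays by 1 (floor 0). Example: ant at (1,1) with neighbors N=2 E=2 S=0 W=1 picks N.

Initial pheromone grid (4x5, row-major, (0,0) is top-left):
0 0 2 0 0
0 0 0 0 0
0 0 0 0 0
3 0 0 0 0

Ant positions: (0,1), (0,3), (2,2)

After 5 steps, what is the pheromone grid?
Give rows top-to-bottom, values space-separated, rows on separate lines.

After step 1: ants at (0,2),(0,2),(1,2)
  0 0 5 0 0
  0 0 1 0 0
  0 0 0 0 0
  2 0 0 0 0
After step 2: ants at (1,2),(1,2),(0,2)
  0 0 6 0 0
  0 0 4 0 0
  0 0 0 0 0
  1 0 0 0 0
After step 3: ants at (0,2),(0,2),(1,2)
  0 0 9 0 0
  0 0 5 0 0
  0 0 0 0 0
  0 0 0 0 0
After step 4: ants at (1,2),(1,2),(0,2)
  0 0 10 0 0
  0 0 8 0 0
  0 0 0 0 0
  0 0 0 0 0
After step 5: ants at (0,2),(0,2),(1,2)
  0 0 13 0 0
  0 0 9 0 0
  0 0 0 0 0
  0 0 0 0 0

0 0 13 0 0
0 0 9 0 0
0 0 0 0 0
0 0 0 0 0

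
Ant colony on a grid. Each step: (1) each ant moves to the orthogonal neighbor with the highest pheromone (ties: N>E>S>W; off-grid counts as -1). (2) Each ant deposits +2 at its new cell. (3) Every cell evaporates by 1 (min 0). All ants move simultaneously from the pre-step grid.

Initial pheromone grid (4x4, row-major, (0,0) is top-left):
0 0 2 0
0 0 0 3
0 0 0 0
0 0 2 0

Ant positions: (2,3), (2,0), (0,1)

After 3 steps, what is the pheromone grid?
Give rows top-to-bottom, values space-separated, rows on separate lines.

After step 1: ants at (1,3),(1,0),(0,2)
  0 0 3 0
  1 0 0 4
  0 0 0 0
  0 0 1 0
After step 2: ants at (0,3),(0,0),(0,3)
  1 0 2 3
  0 0 0 3
  0 0 0 0
  0 0 0 0
After step 3: ants at (1,3),(0,1),(1,3)
  0 1 1 2
  0 0 0 6
  0 0 0 0
  0 0 0 0

0 1 1 2
0 0 0 6
0 0 0 0
0 0 0 0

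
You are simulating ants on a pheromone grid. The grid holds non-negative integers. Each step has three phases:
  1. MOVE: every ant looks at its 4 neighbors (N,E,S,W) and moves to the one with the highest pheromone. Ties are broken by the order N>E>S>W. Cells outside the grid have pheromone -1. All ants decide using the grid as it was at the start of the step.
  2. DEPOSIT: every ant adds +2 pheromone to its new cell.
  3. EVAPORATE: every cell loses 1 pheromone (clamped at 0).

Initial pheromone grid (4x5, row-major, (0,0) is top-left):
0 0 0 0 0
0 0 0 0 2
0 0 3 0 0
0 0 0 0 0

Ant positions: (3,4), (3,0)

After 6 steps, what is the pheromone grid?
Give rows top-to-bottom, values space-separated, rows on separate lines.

After step 1: ants at (2,4),(2,0)
  0 0 0 0 0
  0 0 0 0 1
  1 0 2 0 1
  0 0 0 0 0
After step 2: ants at (1,4),(1,0)
  0 0 0 0 0
  1 0 0 0 2
  0 0 1 0 0
  0 0 0 0 0
After step 3: ants at (0,4),(0,0)
  1 0 0 0 1
  0 0 0 0 1
  0 0 0 0 0
  0 0 0 0 0
After step 4: ants at (1,4),(0,1)
  0 1 0 0 0
  0 0 0 0 2
  0 0 0 0 0
  0 0 0 0 0
After step 5: ants at (0,4),(0,2)
  0 0 1 0 1
  0 0 0 0 1
  0 0 0 0 0
  0 0 0 0 0
After step 6: ants at (1,4),(0,3)
  0 0 0 1 0
  0 0 0 0 2
  0 0 0 0 0
  0 0 0 0 0

0 0 0 1 0
0 0 0 0 2
0 0 0 0 0
0 0 0 0 0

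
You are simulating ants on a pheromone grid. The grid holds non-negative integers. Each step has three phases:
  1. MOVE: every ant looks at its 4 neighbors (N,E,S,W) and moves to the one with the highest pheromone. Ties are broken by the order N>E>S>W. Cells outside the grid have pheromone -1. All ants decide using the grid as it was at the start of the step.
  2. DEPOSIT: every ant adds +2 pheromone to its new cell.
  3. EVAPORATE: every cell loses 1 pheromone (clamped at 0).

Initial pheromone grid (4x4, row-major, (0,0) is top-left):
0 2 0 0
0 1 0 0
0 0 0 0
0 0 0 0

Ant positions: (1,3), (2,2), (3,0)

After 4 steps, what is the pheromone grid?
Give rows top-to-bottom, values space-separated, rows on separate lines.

After step 1: ants at (0,3),(1,2),(2,0)
  0 1 0 1
  0 0 1 0
  1 0 0 0
  0 0 0 0
After step 2: ants at (1,3),(0,2),(1,0)
  0 0 1 0
  1 0 0 1
  0 0 0 0
  0 0 0 0
After step 3: ants at (0,3),(0,3),(0,0)
  1 0 0 3
  0 0 0 0
  0 0 0 0
  0 0 0 0
After step 4: ants at (1,3),(1,3),(0,1)
  0 1 0 2
  0 0 0 3
  0 0 0 0
  0 0 0 0

0 1 0 2
0 0 0 3
0 0 0 0
0 0 0 0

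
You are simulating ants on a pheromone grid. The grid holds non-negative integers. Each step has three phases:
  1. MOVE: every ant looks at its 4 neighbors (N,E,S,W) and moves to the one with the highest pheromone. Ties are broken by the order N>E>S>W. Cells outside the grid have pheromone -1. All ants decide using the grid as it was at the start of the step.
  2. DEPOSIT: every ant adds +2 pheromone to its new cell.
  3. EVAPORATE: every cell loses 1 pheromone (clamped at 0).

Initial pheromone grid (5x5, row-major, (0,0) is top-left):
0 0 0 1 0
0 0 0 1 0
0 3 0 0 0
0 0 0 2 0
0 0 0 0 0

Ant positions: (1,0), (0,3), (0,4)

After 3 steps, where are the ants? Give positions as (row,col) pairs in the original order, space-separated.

Step 1: ant0:(1,0)->N->(0,0) | ant1:(0,3)->S->(1,3) | ant2:(0,4)->W->(0,3)
  grid max=2 at (0,3)
Step 2: ant0:(0,0)->E->(0,1) | ant1:(1,3)->N->(0,3) | ant2:(0,3)->S->(1,3)
  grid max=3 at (0,3)
Step 3: ant0:(0,1)->E->(0,2) | ant1:(0,3)->S->(1,3) | ant2:(1,3)->N->(0,3)
  grid max=4 at (0,3)

(0,2) (1,3) (0,3)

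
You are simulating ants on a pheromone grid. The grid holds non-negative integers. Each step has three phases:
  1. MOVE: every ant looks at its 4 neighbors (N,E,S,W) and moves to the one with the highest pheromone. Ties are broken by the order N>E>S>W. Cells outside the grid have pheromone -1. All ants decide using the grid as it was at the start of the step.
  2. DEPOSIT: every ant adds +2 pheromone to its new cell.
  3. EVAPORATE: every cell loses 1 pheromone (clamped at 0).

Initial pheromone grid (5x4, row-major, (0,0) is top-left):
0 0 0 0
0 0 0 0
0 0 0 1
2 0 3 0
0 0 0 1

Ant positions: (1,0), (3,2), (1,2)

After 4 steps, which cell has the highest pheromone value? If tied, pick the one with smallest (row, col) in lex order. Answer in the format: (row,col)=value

Step 1: ant0:(1,0)->N->(0,0) | ant1:(3,2)->N->(2,2) | ant2:(1,2)->N->(0,2)
  grid max=2 at (3,2)
Step 2: ant0:(0,0)->E->(0,1) | ant1:(2,2)->S->(3,2) | ant2:(0,2)->E->(0,3)
  grid max=3 at (3,2)
Step 3: ant0:(0,1)->E->(0,2) | ant1:(3,2)->N->(2,2) | ant2:(0,3)->S->(1,3)
  grid max=2 at (3,2)
Step 4: ant0:(0,2)->E->(0,3) | ant1:(2,2)->S->(3,2) | ant2:(1,3)->N->(0,3)
  grid max=3 at (0,3)
Final grid:
  0 0 0 3
  0 0 0 0
  0 0 0 0
  0 0 3 0
  0 0 0 0
Max pheromone 3 at (0,3)

Answer: (0,3)=3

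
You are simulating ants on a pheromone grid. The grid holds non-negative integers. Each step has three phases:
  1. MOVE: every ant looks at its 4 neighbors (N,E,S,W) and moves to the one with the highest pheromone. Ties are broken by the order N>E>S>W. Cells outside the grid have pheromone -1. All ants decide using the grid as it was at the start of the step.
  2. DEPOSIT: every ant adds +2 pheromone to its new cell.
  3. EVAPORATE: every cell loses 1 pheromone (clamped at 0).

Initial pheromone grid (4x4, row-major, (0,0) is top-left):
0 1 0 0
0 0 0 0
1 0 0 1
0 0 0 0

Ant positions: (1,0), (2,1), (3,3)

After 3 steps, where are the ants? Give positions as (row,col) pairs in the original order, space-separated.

Step 1: ant0:(1,0)->S->(2,0) | ant1:(2,1)->W->(2,0) | ant2:(3,3)->N->(2,3)
  grid max=4 at (2,0)
Step 2: ant0:(2,0)->N->(1,0) | ant1:(2,0)->N->(1,0) | ant2:(2,3)->N->(1,3)
  grid max=3 at (1,0)
Step 3: ant0:(1,0)->S->(2,0) | ant1:(1,0)->S->(2,0) | ant2:(1,3)->S->(2,3)
  grid max=6 at (2,0)

(2,0) (2,0) (2,3)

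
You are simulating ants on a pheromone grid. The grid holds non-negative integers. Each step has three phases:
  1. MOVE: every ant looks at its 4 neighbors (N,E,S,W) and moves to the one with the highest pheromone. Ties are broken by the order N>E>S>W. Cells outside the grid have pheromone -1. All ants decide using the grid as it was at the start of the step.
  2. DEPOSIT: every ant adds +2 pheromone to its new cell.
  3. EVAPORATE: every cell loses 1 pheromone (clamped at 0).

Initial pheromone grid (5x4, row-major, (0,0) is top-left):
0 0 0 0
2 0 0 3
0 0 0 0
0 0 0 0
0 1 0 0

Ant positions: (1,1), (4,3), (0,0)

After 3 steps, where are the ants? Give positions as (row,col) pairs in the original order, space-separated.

Step 1: ant0:(1,1)->W->(1,0) | ant1:(4,3)->N->(3,3) | ant2:(0,0)->S->(1,0)
  grid max=5 at (1,0)
Step 2: ant0:(1,0)->N->(0,0) | ant1:(3,3)->N->(2,3) | ant2:(1,0)->N->(0,0)
  grid max=4 at (1,0)
Step 3: ant0:(0,0)->S->(1,0) | ant1:(2,3)->N->(1,3) | ant2:(0,0)->S->(1,0)
  grid max=7 at (1,0)

(1,0) (1,3) (1,0)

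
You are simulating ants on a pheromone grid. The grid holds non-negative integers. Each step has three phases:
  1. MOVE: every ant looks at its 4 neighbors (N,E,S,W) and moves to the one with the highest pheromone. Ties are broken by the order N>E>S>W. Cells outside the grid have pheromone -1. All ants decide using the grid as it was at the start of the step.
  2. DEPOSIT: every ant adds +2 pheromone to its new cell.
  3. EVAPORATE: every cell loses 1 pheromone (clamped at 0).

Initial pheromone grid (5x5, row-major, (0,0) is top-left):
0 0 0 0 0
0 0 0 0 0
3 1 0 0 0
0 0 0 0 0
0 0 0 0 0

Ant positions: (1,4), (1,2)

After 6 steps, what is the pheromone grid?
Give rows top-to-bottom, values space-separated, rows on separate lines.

After step 1: ants at (0,4),(0,2)
  0 0 1 0 1
  0 0 0 0 0
  2 0 0 0 0
  0 0 0 0 0
  0 0 0 0 0
After step 2: ants at (1,4),(0,3)
  0 0 0 1 0
  0 0 0 0 1
  1 0 0 0 0
  0 0 0 0 0
  0 0 0 0 0
After step 3: ants at (0,4),(0,4)
  0 0 0 0 3
  0 0 0 0 0
  0 0 0 0 0
  0 0 0 0 0
  0 0 0 0 0
After step 4: ants at (1,4),(1,4)
  0 0 0 0 2
  0 0 0 0 3
  0 0 0 0 0
  0 0 0 0 0
  0 0 0 0 0
After step 5: ants at (0,4),(0,4)
  0 0 0 0 5
  0 0 0 0 2
  0 0 0 0 0
  0 0 0 0 0
  0 0 0 0 0
After step 6: ants at (1,4),(1,4)
  0 0 0 0 4
  0 0 0 0 5
  0 0 0 0 0
  0 0 0 0 0
  0 0 0 0 0

0 0 0 0 4
0 0 0 0 5
0 0 0 0 0
0 0 0 0 0
0 0 0 0 0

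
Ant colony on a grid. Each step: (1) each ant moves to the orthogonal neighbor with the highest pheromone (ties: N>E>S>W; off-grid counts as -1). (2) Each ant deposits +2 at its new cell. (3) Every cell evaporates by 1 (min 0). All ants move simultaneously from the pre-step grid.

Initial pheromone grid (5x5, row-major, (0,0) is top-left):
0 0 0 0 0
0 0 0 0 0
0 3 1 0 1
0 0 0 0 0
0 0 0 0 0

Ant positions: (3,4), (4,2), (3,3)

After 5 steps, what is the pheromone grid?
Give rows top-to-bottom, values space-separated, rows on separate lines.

After step 1: ants at (2,4),(3,2),(2,3)
  0 0 0 0 0
  0 0 0 0 0
  0 2 0 1 2
  0 0 1 0 0
  0 0 0 0 0
After step 2: ants at (2,3),(2,2),(2,4)
  0 0 0 0 0
  0 0 0 0 0
  0 1 1 2 3
  0 0 0 0 0
  0 0 0 0 0
After step 3: ants at (2,4),(2,3),(2,3)
  0 0 0 0 0
  0 0 0 0 0
  0 0 0 5 4
  0 0 0 0 0
  0 0 0 0 0
After step 4: ants at (2,3),(2,4),(2,4)
  0 0 0 0 0
  0 0 0 0 0
  0 0 0 6 7
  0 0 0 0 0
  0 0 0 0 0
After step 5: ants at (2,4),(2,3),(2,3)
  0 0 0 0 0
  0 0 0 0 0
  0 0 0 9 8
  0 0 0 0 0
  0 0 0 0 0

0 0 0 0 0
0 0 0 0 0
0 0 0 9 8
0 0 0 0 0
0 0 0 0 0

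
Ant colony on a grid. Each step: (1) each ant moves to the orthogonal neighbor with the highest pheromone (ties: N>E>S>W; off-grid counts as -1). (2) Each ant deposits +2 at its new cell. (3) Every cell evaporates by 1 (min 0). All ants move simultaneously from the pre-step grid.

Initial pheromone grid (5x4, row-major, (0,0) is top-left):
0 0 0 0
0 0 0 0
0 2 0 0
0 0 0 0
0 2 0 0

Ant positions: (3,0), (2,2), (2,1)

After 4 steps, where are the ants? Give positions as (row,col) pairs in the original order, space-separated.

Step 1: ant0:(3,0)->N->(2,0) | ant1:(2,2)->W->(2,1) | ant2:(2,1)->N->(1,1)
  grid max=3 at (2,1)
Step 2: ant0:(2,0)->E->(2,1) | ant1:(2,1)->N->(1,1) | ant2:(1,1)->S->(2,1)
  grid max=6 at (2,1)
Step 3: ant0:(2,1)->N->(1,1) | ant1:(1,1)->S->(2,1) | ant2:(2,1)->N->(1,1)
  grid max=7 at (2,1)
Step 4: ant0:(1,1)->S->(2,1) | ant1:(2,1)->N->(1,1) | ant2:(1,1)->S->(2,1)
  grid max=10 at (2,1)

(2,1) (1,1) (2,1)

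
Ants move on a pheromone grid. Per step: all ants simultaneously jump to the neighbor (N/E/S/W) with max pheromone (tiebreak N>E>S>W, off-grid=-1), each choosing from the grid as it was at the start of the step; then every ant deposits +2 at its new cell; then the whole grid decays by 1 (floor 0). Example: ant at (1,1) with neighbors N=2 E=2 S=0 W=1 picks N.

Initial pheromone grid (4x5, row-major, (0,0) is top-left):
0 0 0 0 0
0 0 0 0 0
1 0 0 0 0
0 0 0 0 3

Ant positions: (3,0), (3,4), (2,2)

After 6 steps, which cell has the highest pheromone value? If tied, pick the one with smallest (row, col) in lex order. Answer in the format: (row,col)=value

Answer: (3,4)=3

Derivation:
Step 1: ant0:(3,0)->N->(2,0) | ant1:(3,4)->N->(2,4) | ant2:(2,2)->N->(1,2)
  grid max=2 at (2,0)
Step 2: ant0:(2,0)->N->(1,0) | ant1:(2,4)->S->(3,4) | ant2:(1,2)->N->(0,2)
  grid max=3 at (3,4)
Step 3: ant0:(1,0)->S->(2,0) | ant1:(3,4)->N->(2,4) | ant2:(0,2)->E->(0,3)
  grid max=2 at (2,0)
Step 4: ant0:(2,0)->N->(1,0) | ant1:(2,4)->S->(3,4) | ant2:(0,3)->E->(0,4)
  grid max=3 at (3,4)
Step 5: ant0:(1,0)->S->(2,0) | ant1:(3,4)->N->(2,4) | ant2:(0,4)->S->(1,4)
  grid max=2 at (2,0)
Step 6: ant0:(2,0)->N->(1,0) | ant1:(2,4)->S->(3,4) | ant2:(1,4)->S->(2,4)
  grid max=3 at (3,4)
Final grid:
  0 0 0 0 0
  1 0 0 0 0
  1 0 0 0 2
  0 0 0 0 3
Max pheromone 3 at (3,4)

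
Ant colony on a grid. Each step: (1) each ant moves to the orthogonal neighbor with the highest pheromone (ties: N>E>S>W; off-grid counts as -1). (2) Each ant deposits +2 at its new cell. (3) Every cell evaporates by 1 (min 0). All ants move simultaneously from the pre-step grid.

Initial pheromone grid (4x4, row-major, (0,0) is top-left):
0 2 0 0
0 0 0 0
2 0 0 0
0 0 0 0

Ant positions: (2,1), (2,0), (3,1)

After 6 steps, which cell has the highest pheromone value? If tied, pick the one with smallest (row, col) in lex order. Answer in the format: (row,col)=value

Answer: (2,0)=14

Derivation:
Step 1: ant0:(2,1)->W->(2,0) | ant1:(2,0)->N->(1,0) | ant2:(3,1)->N->(2,1)
  grid max=3 at (2,0)
Step 2: ant0:(2,0)->N->(1,0) | ant1:(1,0)->S->(2,0) | ant2:(2,1)->W->(2,0)
  grid max=6 at (2,0)
Step 3: ant0:(1,0)->S->(2,0) | ant1:(2,0)->N->(1,0) | ant2:(2,0)->N->(1,0)
  grid max=7 at (2,0)
Step 4: ant0:(2,0)->N->(1,0) | ant1:(1,0)->S->(2,0) | ant2:(1,0)->S->(2,0)
  grid max=10 at (2,0)
Step 5: ant0:(1,0)->S->(2,0) | ant1:(2,0)->N->(1,0) | ant2:(2,0)->N->(1,0)
  grid max=11 at (2,0)
Step 6: ant0:(2,0)->N->(1,0) | ant1:(1,0)->S->(2,0) | ant2:(1,0)->S->(2,0)
  grid max=14 at (2,0)
Final grid:
  0 0 0 0
  10 0 0 0
  14 0 0 0
  0 0 0 0
Max pheromone 14 at (2,0)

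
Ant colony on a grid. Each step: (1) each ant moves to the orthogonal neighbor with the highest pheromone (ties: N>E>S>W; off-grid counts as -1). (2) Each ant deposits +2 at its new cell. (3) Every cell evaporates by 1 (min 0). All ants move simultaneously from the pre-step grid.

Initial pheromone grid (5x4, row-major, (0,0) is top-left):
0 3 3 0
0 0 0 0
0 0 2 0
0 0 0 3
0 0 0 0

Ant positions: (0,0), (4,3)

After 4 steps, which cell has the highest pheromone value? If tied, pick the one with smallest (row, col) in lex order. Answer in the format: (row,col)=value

Step 1: ant0:(0,0)->E->(0,1) | ant1:(4,3)->N->(3,3)
  grid max=4 at (0,1)
Step 2: ant0:(0,1)->E->(0,2) | ant1:(3,3)->N->(2,3)
  grid max=3 at (0,1)
Step 3: ant0:(0,2)->W->(0,1) | ant1:(2,3)->S->(3,3)
  grid max=4 at (0,1)
Step 4: ant0:(0,1)->E->(0,2) | ant1:(3,3)->N->(2,3)
  grid max=3 at (0,1)
Final grid:
  0 3 3 0
  0 0 0 0
  0 0 0 1
  0 0 0 3
  0 0 0 0
Max pheromone 3 at (0,1)

Answer: (0,1)=3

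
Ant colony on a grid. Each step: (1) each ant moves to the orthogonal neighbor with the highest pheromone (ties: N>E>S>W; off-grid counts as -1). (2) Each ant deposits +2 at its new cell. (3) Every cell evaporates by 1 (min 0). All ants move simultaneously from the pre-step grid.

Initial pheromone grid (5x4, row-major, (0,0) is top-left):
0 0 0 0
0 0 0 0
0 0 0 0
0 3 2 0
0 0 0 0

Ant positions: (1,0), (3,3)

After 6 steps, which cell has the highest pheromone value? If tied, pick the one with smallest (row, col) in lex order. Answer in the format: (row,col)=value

Step 1: ant0:(1,0)->N->(0,0) | ant1:(3,3)->W->(3,2)
  grid max=3 at (3,2)
Step 2: ant0:(0,0)->E->(0,1) | ant1:(3,2)->W->(3,1)
  grid max=3 at (3,1)
Step 3: ant0:(0,1)->E->(0,2) | ant1:(3,1)->E->(3,2)
  grid max=3 at (3,2)
Step 4: ant0:(0,2)->E->(0,3) | ant1:(3,2)->W->(3,1)
  grid max=3 at (3,1)
Step 5: ant0:(0,3)->S->(1,3) | ant1:(3,1)->E->(3,2)
  grid max=3 at (3,2)
Step 6: ant0:(1,3)->N->(0,3) | ant1:(3,2)->W->(3,1)
  grid max=3 at (3,1)
Final grid:
  0 0 0 1
  0 0 0 0
  0 0 0 0
  0 3 2 0
  0 0 0 0
Max pheromone 3 at (3,1)

Answer: (3,1)=3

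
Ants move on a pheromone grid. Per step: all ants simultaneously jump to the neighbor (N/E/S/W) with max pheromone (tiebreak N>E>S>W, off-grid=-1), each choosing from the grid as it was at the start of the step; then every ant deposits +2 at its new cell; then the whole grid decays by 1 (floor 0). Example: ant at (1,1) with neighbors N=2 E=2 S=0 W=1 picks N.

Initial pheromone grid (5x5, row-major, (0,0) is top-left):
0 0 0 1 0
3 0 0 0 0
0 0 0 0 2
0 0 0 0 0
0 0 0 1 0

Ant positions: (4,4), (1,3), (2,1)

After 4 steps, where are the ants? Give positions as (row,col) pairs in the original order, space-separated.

Step 1: ant0:(4,4)->W->(4,3) | ant1:(1,3)->N->(0,3) | ant2:(2,1)->N->(1,1)
  grid max=2 at (0,3)
Step 2: ant0:(4,3)->N->(3,3) | ant1:(0,3)->E->(0,4) | ant2:(1,1)->W->(1,0)
  grid max=3 at (1,0)
Step 3: ant0:(3,3)->S->(4,3) | ant1:(0,4)->W->(0,3) | ant2:(1,0)->N->(0,0)
  grid max=2 at (0,3)
Step 4: ant0:(4,3)->N->(3,3) | ant1:(0,3)->E->(0,4) | ant2:(0,0)->S->(1,0)
  grid max=3 at (1,0)

(3,3) (0,4) (1,0)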